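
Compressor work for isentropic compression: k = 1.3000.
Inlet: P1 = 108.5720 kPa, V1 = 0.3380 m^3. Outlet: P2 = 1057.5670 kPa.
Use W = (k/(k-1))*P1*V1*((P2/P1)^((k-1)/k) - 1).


(k-1)/k = 0.2308
(P2/P1)^exp = 1.6910
W = 4.3333 * 108.5720 * 0.3380 * (1.6910 - 1) = 109.8794 kJ

109.8794 kJ


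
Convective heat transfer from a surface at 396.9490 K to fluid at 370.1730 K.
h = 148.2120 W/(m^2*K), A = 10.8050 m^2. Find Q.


dT = 26.7760 K
Q = 148.2120 * 10.8050 * 26.7760 = 42879.9074 W

42879.9074 W


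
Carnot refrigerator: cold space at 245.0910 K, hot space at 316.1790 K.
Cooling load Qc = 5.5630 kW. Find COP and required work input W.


COP = 245.0910 / 71.0880 = 3.4477
W = 5.5630 / 3.4477 = 1.6135 kW

COP = 3.4477, W = 1.6135 kW


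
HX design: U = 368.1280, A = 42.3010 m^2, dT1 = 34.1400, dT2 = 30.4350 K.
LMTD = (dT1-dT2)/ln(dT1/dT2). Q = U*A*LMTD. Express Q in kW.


LMTD = 32.2520 K
Q = 368.1280 * 42.3010 * 32.2520 = 502234.6490 W = 502.2346 kW

502.2346 kW


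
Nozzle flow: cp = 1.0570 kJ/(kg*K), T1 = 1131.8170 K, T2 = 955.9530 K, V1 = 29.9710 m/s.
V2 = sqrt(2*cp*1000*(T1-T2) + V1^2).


dT = 175.8640 K
2*cp*1000*dT = 371776.4960
V1^2 = 898.2608
V2 = sqrt(372674.7568) = 610.4709 m/s

610.4709 m/s


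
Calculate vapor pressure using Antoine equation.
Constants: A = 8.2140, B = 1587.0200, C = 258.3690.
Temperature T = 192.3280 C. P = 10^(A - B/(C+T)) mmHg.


C+T = 450.6970
B/(C+T) = 3.5213
log10(P) = 8.2140 - 3.5213 = 4.6927
P = 10^4.6927 = 49288.1962 mmHg

49288.1962 mmHg


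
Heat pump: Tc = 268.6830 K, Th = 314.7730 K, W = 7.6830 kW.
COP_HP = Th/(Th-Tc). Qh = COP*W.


COP = 314.7730 / 46.0900 = 6.8295
Qh = 6.8295 * 7.6830 = 52.4713 kW

COP = 6.8295, Qh = 52.4713 kW


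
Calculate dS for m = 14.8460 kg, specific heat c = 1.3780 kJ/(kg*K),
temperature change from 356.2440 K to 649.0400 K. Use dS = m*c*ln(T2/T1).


T2/T1 = 1.8219
ln(T2/T1) = 0.5999
dS = 14.8460 * 1.3780 * 0.5999 = 12.2722 kJ/K

12.2722 kJ/K


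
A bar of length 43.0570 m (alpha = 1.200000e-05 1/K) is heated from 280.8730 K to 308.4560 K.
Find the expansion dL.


dT = 27.5830 K
dL = 1.200000e-05 * 43.0570 * 27.5830 = 0.014252 m
L_final = 43.071252 m

dL = 0.014252 m


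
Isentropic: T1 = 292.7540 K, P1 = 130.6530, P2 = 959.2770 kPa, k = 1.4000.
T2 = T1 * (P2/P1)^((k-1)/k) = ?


(k-1)/k = 0.2857
(P2/P1)^exp = 1.7676
T2 = 292.7540 * 1.7676 = 517.4654 K

517.4654 K


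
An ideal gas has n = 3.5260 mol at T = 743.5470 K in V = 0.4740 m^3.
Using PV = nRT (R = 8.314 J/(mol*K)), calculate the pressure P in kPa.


P = nRT/V = 3.5260 * 8.314 * 743.5470 / 0.4740
= 21797.2022 / 0.4740 = 45985.6587 Pa = 45.9857 kPa

45.9857 kPa


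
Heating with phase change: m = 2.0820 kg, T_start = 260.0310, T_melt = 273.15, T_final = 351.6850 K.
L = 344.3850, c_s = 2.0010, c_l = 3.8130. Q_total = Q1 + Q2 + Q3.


Q1 (sensible, solid) = 2.0820 * 2.0010 * 13.1190 = 54.6548 kJ
Q2 (latent) = 2.0820 * 344.3850 = 717.0096 kJ
Q3 (sensible, liquid) = 2.0820 * 3.8130 * 78.5350 = 623.4631 kJ
Q_total = 1395.1275 kJ

1395.1275 kJ


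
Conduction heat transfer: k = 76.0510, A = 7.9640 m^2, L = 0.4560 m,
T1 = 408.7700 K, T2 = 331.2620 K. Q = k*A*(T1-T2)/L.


dT = 77.5080 K
Q = 76.0510 * 7.9640 * 77.5080 / 0.4560 = 102947.9892 W

102947.9892 W


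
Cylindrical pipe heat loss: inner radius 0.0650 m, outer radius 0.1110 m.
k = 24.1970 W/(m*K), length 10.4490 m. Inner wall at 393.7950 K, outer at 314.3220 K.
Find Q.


dT = 79.4730 K
ln(ro/ri) = 0.5351
Q = 2*pi*24.1970*10.4490*79.4730 / 0.5351 = 235920.6391 W

235920.6391 W


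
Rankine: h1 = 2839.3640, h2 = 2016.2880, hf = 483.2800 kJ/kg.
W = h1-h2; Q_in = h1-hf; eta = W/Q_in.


W = 823.0760 kJ/kg
Q_in = 2356.0840 kJ/kg
eta = 0.3493 = 34.9341%

eta = 34.9341%


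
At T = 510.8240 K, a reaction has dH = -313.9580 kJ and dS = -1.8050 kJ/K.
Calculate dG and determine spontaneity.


T*dS = 510.8240 * -1.8050 = -922.0373 kJ
dG = -313.9580 + 922.0373 = 608.0793 kJ (non-spontaneous)

dG = 608.0793 kJ, non-spontaneous


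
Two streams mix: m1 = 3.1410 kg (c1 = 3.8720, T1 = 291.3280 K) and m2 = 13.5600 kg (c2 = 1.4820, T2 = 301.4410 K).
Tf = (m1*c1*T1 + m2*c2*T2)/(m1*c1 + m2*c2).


num = 9600.8514
den = 32.2579
Tf = 297.6282 K

297.6282 K


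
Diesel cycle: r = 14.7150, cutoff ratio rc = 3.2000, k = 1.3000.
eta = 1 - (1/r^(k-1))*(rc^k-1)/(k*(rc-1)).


r^(k-1) = 2.2404
rc^k = 4.5362
eta = 0.4481 = 44.8118%

44.8118%


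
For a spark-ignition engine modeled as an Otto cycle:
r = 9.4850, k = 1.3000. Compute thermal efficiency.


r^(k-1) = 1.9639
eta = 1 - 1/1.9639 = 0.4908 = 49.0800%

49.0800%


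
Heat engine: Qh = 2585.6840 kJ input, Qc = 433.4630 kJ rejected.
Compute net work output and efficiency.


W = 2585.6840 - 433.4630 = 2152.2210 kJ
eta = 2152.2210 / 2585.6840 = 0.8324 = 83.2360%

W = 2152.2210 kJ, eta = 83.2360%


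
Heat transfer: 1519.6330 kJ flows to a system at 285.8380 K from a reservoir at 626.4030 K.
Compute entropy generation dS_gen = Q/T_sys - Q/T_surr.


dS_sys = 1519.6330/285.8380 = 5.3164 kJ/K
dS_surr = -1519.6330/626.4030 = -2.4260 kJ/K
dS_gen = 5.3164 - 2.4260 = 2.8904 kJ/K (irreversible)

dS_gen = 2.8904 kJ/K, irreversible


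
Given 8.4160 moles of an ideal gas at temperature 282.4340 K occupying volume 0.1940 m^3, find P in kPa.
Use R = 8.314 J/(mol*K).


P = nRT/V = 8.4160 * 8.314 * 282.4340 / 0.1940
= 19762.0832 / 0.1940 = 101866.4083 Pa = 101.8664 kPa

101.8664 kPa


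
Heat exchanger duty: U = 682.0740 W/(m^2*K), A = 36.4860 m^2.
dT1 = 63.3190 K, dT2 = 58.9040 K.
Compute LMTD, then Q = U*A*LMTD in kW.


LMTD = 61.0849 K
Q = 682.0740 * 36.4860 * 61.0849 = 1520168.3681 W = 1520.1684 kW

1520.1684 kW


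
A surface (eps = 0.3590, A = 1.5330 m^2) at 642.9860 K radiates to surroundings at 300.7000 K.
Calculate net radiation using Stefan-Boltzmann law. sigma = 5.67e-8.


T^4 = 1.7093e+11
Tsurr^4 = 8.1759e+09
Q = 0.3590 * 5.67e-8 * 1.5330 * 1.6275e+11 = 5078.5397 W

5078.5397 W


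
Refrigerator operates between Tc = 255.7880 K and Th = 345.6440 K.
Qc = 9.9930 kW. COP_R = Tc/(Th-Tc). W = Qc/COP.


COP = 255.7880 / 89.8560 = 2.8466
W = 9.9930 / 2.8466 = 3.5105 kW

COP = 2.8466, W = 3.5105 kW


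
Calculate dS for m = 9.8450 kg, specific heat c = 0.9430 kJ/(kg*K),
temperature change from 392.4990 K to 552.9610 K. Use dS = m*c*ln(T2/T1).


T2/T1 = 1.4088
ln(T2/T1) = 0.3428
dS = 9.8450 * 0.9430 * 0.3428 = 3.1821 kJ/K

3.1821 kJ/K


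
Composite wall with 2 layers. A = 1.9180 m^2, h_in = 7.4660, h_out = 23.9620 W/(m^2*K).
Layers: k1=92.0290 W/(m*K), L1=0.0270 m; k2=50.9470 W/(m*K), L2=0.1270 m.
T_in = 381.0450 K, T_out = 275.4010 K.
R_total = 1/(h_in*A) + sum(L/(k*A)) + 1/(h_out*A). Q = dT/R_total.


R_conv_in = 1/(7.4660*1.9180) = 0.0698
R_1 = 0.0270/(92.0290*1.9180) = 0.0002
R_2 = 0.1270/(50.9470*1.9180) = 0.0013
R_conv_out = 1/(23.9620*1.9180) = 0.0218
R_total = 0.0930 K/W
Q = 105.6440 / 0.0930 = 1135.4131 W

R_total = 0.0930 K/W, Q = 1135.4131 W


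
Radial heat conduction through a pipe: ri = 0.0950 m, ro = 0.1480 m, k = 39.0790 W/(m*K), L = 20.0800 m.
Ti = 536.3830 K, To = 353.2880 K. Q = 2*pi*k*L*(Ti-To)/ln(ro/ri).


dT = 183.0950 K
ln(ro/ri) = 0.4433
Q = 2*pi*39.0790*20.0800*183.0950 / 0.4433 = 2036250.0601 W

2036250.0601 W


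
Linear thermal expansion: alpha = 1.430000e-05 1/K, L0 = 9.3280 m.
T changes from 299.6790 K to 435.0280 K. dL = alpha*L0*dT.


dT = 135.3490 K
dL = 1.430000e-05 * 9.3280 * 135.3490 = 0.018054 m
L_final = 9.346054 m

dL = 0.018054 m


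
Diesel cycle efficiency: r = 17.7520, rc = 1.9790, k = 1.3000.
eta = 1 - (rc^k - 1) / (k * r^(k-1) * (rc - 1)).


r^(k-1) = 2.3701
rc^k = 2.4287
eta = 0.5264 = 52.6358%

52.6358%


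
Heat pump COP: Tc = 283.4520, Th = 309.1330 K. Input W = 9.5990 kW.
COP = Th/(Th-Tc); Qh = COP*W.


COP = 309.1330 / 25.6810 = 12.0374
Qh = 12.0374 * 9.5990 = 115.5472 kW

COP = 12.0374, Qh = 115.5472 kW


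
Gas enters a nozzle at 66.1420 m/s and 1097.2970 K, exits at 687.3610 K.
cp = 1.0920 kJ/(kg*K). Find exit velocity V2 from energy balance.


dT = 409.9360 K
2*cp*1000*dT = 895300.2240
V1^2 = 4374.7642
V2 = sqrt(899674.9882) = 948.5120 m/s

948.5120 m/s


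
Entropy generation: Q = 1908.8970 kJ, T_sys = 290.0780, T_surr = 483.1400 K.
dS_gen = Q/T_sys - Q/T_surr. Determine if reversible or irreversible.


dS_sys = 1908.8970/290.0780 = 6.5806 kJ/K
dS_surr = -1908.8970/483.1400 = -3.9510 kJ/K
dS_gen = 6.5806 - 3.9510 = 2.6296 kJ/K (irreversible)

dS_gen = 2.6296 kJ/K, irreversible


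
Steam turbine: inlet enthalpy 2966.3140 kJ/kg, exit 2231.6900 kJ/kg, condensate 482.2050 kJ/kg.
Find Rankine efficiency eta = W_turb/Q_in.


W = 734.6240 kJ/kg
Q_in = 2484.1090 kJ/kg
eta = 0.2957 = 29.5729%

eta = 29.5729%


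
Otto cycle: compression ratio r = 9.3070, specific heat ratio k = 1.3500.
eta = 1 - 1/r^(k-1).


r^(k-1) = 2.1831
eta = 1 - 1/2.1831 = 0.5419 = 54.1946%

54.1946%


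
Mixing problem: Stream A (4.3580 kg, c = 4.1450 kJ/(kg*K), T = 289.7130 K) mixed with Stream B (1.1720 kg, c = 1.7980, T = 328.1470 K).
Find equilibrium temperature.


num = 5924.8393
den = 20.1712
Tf = 293.7282 K

293.7282 K


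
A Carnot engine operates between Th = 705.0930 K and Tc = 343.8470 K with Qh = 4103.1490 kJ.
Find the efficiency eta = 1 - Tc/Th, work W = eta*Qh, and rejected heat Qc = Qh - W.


eta = 1 - 343.8470/705.0930 = 0.5123
W = 0.5123 * 4103.1490 = 2102.1995 kJ
Qc = 4103.1490 - 2102.1995 = 2000.9495 kJ

eta = 51.2338%, W = 2102.1995 kJ, Qc = 2000.9495 kJ


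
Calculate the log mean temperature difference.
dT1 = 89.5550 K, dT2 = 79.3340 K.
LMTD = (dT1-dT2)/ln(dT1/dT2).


dT1/dT2 = 1.1288
ln(dT1/dT2) = 0.1212
LMTD = 10.2210 / 0.1212 = 84.3413 K

84.3413 K


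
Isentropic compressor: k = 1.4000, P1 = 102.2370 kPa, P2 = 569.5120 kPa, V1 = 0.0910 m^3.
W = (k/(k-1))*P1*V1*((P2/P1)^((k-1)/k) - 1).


(k-1)/k = 0.2857
(P2/P1)^exp = 1.6335
W = 3.5000 * 102.2370 * 0.0910 * (1.6335 - 1) = 20.6276 kJ

20.6276 kJ


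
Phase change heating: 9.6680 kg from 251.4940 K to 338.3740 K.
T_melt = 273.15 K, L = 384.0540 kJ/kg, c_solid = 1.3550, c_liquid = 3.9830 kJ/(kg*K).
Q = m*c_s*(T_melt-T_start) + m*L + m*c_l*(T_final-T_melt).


Q1 (sensible, solid) = 9.6680 * 1.3550 * 21.6560 = 283.6966 kJ
Q2 (latent) = 9.6680 * 384.0540 = 3713.0341 kJ
Q3 (sensible, liquid) = 9.6680 * 3.9830 * 65.2240 = 2511.6226 kJ
Q_total = 6508.3533 kJ

6508.3533 kJ


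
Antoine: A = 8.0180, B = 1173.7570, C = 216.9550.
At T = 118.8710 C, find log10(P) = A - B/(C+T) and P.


C+T = 335.8260
B/(C+T) = 3.4951
log10(P) = 8.0180 - 3.4951 = 4.5229
P = 10^4.5229 = 33332.3256 mmHg

33332.3256 mmHg


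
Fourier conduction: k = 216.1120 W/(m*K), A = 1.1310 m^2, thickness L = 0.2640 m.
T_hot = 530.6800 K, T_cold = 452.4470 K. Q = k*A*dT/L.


dT = 78.2330 K
Q = 216.1120 * 1.1310 * 78.2330 / 0.2640 = 72431.5110 W

72431.5110 W


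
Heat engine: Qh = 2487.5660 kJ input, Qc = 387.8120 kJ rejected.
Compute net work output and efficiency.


W = 2487.5660 - 387.8120 = 2099.7540 kJ
eta = 2099.7540 / 2487.5660 = 0.8441 = 84.4100%

W = 2099.7540 kJ, eta = 84.4100%


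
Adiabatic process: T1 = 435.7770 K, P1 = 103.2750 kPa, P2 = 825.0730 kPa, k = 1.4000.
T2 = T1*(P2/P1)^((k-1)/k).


(k-1)/k = 0.2857
(P2/P1)^exp = 1.8107
T2 = 435.7770 * 1.8107 = 789.0793 K

789.0793 K


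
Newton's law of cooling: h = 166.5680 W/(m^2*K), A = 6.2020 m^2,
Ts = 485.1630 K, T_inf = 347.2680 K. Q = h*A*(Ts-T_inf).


dT = 137.8950 K
Q = 166.5680 * 6.2020 * 137.8950 = 142453.0828 W

142453.0828 W


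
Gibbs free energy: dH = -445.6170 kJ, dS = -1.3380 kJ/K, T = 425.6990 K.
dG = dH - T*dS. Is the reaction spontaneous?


T*dS = 425.6990 * -1.3380 = -569.5853 kJ
dG = -445.6170 + 569.5853 = 123.9683 kJ (non-spontaneous)

dG = 123.9683 kJ, non-spontaneous


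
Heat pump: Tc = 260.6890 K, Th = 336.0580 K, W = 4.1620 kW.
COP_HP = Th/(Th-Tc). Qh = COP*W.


COP = 336.0580 / 75.3690 = 4.4588
Qh = 4.4588 * 4.1620 = 18.5577 kW

COP = 4.4588, Qh = 18.5577 kW


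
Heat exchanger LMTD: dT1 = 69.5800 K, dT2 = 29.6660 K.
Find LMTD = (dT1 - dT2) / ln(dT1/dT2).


dT1/dT2 = 2.3454
ln(dT1/dT2) = 0.8525
LMTD = 39.9140 / 0.8525 = 46.8213 K

46.8213 K


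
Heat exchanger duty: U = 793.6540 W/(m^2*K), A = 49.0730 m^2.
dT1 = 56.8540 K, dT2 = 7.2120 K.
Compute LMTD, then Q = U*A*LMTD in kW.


LMTD = 24.0427 K
Q = 793.6540 * 49.0730 * 24.0427 = 936391.9242 W = 936.3919 kW

936.3919 kW


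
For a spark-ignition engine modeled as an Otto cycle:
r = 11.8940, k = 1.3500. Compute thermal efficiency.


r^(k-1) = 2.3788
eta = 1 - 1/2.3788 = 0.5796 = 57.9627%

57.9627%


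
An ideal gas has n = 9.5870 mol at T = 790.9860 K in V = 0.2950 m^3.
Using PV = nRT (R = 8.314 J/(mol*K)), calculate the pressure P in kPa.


P = nRT/V = 9.5870 * 8.314 * 790.9860 / 0.2950
= 63046.5816 / 0.2950 = 213717.2259 Pa = 213.7172 kPa

213.7172 kPa


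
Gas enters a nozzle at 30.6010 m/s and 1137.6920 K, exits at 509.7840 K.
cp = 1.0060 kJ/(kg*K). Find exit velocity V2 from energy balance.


dT = 627.9080 K
2*cp*1000*dT = 1263350.8960
V1^2 = 936.4212
V2 = sqrt(1264287.3172) = 1124.4053 m/s

1124.4053 m/s


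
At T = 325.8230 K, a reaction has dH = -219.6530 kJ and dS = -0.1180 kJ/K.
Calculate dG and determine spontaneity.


T*dS = 325.8230 * -0.1180 = -38.4471 kJ
dG = -219.6530 + 38.4471 = -181.2059 kJ (spontaneous)

dG = -181.2059 kJ, spontaneous


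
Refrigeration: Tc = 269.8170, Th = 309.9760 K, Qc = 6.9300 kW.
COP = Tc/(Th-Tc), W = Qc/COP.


COP = 269.8170 / 40.1590 = 6.7187
W = 6.9300 / 6.7187 = 1.0314 kW

COP = 6.7187, W = 1.0314 kW


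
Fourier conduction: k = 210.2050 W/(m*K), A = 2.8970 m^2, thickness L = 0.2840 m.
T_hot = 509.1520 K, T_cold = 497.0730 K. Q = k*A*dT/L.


dT = 12.0790 K
Q = 210.2050 * 2.8970 * 12.0790 / 0.2840 = 25900.2633 W

25900.2633 W


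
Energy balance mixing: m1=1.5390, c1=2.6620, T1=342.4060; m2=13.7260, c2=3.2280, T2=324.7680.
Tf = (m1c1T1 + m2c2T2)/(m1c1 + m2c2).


num = 15792.4423
den = 48.4043
Tf = 326.2608 K

326.2608 K


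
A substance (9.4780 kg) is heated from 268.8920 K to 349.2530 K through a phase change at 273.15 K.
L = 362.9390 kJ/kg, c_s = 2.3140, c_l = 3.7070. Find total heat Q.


Q1 (sensible, solid) = 9.4780 * 2.3140 * 4.2580 = 93.3868 kJ
Q2 (latent) = 9.4780 * 362.9390 = 3439.9358 kJ
Q3 (sensible, liquid) = 9.4780 * 3.7070 * 76.1030 = 2673.8748 kJ
Q_total = 6207.1975 kJ

6207.1975 kJ


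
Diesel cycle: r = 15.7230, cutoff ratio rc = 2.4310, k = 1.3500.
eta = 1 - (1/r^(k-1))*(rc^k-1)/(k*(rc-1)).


r^(k-1) = 2.6229
rc^k = 3.3175
eta = 0.5426 = 54.2641%

54.2641%


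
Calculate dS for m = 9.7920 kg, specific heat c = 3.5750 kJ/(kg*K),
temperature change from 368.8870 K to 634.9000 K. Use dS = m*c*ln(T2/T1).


T2/T1 = 1.7211
ln(T2/T1) = 0.5430
dS = 9.7920 * 3.5750 * 0.5430 = 19.0077 kJ/K

19.0077 kJ/K


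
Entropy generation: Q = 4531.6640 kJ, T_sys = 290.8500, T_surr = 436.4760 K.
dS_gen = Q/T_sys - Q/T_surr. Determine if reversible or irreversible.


dS_sys = 4531.6640/290.8500 = 15.5808 kJ/K
dS_surr = -4531.6640/436.4760 = -10.3824 kJ/K
dS_gen = 15.5808 - 10.3824 = 5.1984 kJ/K (irreversible)

dS_gen = 5.1984 kJ/K, irreversible


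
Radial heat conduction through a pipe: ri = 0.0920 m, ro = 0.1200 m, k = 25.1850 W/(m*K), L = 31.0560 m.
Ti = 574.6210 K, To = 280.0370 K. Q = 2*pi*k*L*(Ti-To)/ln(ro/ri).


dT = 294.5840 K
ln(ro/ri) = 0.2657
Q = 2*pi*25.1850*31.0560*294.5840 / 0.2657 = 5448535.2838 W

5448535.2838 W


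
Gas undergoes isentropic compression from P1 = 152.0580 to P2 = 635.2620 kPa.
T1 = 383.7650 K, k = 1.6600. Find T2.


(k-1)/k = 0.3976
(P2/P1)^exp = 1.7656
T2 = 383.7650 * 1.7656 = 677.5581 K

677.5581 K


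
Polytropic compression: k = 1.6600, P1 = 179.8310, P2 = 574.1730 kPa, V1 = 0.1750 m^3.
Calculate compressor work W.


(k-1)/k = 0.3976
(P2/P1)^exp = 1.5866
W = 2.5152 * 179.8310 * 0.1750 * (1.5866 - 1) = 46.4279 kJ

46.4279 kJ


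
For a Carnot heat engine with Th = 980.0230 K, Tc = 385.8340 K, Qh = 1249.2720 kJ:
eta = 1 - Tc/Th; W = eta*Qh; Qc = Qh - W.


eta = 1 - 385.8340/980.0230 = 0.6063
W = 0.6063 * 1249.2720 = 757.4350 kJ
Qc = 1249.2720 - 757.4350 = 491.8370 kJ

eta = 60.6301%, W = 757.4350 kJ, Qc = 491.8370 kJ


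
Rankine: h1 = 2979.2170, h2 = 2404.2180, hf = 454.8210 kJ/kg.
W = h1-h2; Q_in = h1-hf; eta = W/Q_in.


W = 574.9990 kJ/kg
Q_in = 2524.3960 kJ/kg
eta = 0.2278 = 22.7777%

eta = 22.7777%


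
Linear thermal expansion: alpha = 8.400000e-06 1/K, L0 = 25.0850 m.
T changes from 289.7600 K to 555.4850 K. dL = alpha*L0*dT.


dT = 265.7250 K
dL = 8.400000e-06 * 25.0850 * 265.7250 = 0.055992 m
L_final = 25.140992 m

dL = 0.055992 m


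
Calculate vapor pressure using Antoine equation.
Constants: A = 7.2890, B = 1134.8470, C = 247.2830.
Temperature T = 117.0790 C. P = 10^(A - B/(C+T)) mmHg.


C+T = 364.3620
B/(C+T) = 3.1146
log10(P) = 7.2890 - 3.1146 = 4.1744
P = 10^4.1744 = 14941.2166 mmHg

14941.2166 mmHg


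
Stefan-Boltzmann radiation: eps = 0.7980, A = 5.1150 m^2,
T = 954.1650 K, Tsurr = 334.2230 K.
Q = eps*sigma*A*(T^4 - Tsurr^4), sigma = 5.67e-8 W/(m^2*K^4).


T^4 = 8.2888e+11
Tsurr^4 = 1.2478e+10
Q = 0.7980 * 5.67e-8 * 5.1150 * 8.1641e+11 = 188946.1056 W

188946.1056 W


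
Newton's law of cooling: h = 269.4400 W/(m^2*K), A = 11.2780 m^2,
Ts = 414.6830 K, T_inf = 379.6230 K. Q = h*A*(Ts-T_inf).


dT = 35.0600 K
Q = 269.4400 * 11.2780 * 35.0600 = 106538.3759 W

106538.3759 W


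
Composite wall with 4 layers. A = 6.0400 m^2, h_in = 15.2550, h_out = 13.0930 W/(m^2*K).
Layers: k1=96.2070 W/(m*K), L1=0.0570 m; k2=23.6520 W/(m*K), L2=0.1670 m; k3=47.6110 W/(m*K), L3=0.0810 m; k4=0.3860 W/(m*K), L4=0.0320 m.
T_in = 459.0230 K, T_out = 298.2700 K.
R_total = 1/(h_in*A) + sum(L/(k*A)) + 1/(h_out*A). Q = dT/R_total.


R_conv_in = 1/(15.2550*6.0400) = 0.0109
R_1 = 0.0570/(96.2070*6.0400) = 9.8091e-05
R_2 = 0.1670/(23.6520*6.0400) = 0.0012
R_3 = 0.0810/(47.6110*6.0400) = 0.0003
R_4 = 0.0320/(0.3860*6.0400) = 0.0137
R_conv_out = 1/(13.0930*6.0400) = 0.0126
R_total = 0.0388 K/W
Q = 160.7530 / 0.0388 = 4146.0731 W

R_total = 0.0388 K/W, Q = 4146.0731 W


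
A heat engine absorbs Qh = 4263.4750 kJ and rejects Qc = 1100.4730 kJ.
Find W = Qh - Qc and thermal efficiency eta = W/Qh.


W = 4263.4750 - 1100.4730 = 3163.0020 kJ
eta = 3163.0020 / 4263.4750 = 0.7419 = 74.1884%

W = 3163.0020 kJ, eta = 74.1884%


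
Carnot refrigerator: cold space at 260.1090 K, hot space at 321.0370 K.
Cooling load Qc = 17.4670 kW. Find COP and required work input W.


COP = 260.1090 / 60.9280 = 4.2691
W = 17.4670 / 4.2691 = 4.0915 kW

COP = 4.2691, W = 4.0915 kW


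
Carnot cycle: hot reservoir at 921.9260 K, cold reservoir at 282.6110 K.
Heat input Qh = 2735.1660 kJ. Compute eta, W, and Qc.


eta = 1 - 282.6110/921.9260 = 0.6935
W = 0.6935 * 2735.1660 = 1896.7169 kJ
Qc = 2735.1660 - 1896.7169 = 838.4491 kJ

eta = 69.3456%, W = 1896.7169 kJ, Qc = 838.4491 kJ


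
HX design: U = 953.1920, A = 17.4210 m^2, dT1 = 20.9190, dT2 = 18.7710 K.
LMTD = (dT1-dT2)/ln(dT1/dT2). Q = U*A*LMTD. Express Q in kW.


LMTD = 19.8256 K
Q = 953.1920 * 17.4210 * 19.8256 = 329215.3149 W = 329.2153 kW

329.2153 kW


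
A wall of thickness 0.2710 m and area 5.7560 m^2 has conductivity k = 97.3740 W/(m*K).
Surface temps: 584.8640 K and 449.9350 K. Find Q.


dT = 134.9290 K
Q = 97.3740 * 5.7560 * 134.9290 / 0.2710 = 279061.4244 W

279061.4244 W


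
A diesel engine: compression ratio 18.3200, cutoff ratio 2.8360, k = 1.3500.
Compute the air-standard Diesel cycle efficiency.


r^(k-1) = 2.7671
rc^k = 4.0846
eta = 0.5502 = 55.0247%

55.0247%


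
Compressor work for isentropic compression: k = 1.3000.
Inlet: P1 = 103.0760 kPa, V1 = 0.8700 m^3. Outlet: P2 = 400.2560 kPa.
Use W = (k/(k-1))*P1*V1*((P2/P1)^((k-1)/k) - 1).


(k-1)/k = 0.2308
(P2/P1)^exp = 1.3676
W = 4.3333 * 103.0760 * 0.8700 * (1.3676 - 1) = 142.8549 kJ

142.8549 kJ


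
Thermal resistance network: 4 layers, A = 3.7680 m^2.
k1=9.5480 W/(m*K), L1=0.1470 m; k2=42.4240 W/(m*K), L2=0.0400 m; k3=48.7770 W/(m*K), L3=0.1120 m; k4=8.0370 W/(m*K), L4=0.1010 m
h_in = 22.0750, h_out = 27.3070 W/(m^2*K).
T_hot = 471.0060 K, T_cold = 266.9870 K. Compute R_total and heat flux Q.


R_conv_in = 1/(22.0750*3.7680) = 0.0120
R_1 = 0.1470/(9.5480*3.7680) = 0.0041
R_2 = 0.0400/(42.4240*3.7680) = 0.0003
R_3 = 0.1120/(48.7770*3.7680) = 0.0006
R_4 = 0.1010/(8.0370*3.7680) = 0.0033
R_conv_out = 1/(27.3070*3.7680) = 0.0097
R_total = 0.0300 K/W
Q = 204.0190 / 0.0300 = 6795.6701 W

R_total = 0.0300 K/W, Q = 6795.6701 W


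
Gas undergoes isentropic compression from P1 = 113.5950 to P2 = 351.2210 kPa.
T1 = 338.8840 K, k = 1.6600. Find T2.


(k-1)/k = 0.3976
(P2/P1)^exp = 1.5664
T2 = 338.8840 * 1.5664 = 530.8335 K

530.8335 K


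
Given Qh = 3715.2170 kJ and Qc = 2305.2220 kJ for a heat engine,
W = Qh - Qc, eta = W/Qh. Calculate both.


W = 3715.2170 - 2305.2220 = 1409.9950 kJ
eta = 1409.9950 / 3715.2170 = 0.3795 = 37.9519%

W = 1409.9950 kJ, eta = 37.9519%


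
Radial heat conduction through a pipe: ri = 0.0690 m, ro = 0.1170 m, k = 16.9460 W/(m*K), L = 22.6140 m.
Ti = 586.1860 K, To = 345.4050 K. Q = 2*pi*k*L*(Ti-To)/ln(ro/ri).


dT = 240.7810 K
ln(ro/ri) = 0.5281
Q = 2*pi*16.9460*22.6140*240.7810 / 0.5281 = 1097886.1082 W

1097886.1082 W


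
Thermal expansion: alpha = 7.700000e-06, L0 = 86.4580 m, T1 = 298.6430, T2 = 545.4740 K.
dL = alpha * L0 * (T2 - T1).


dT = 246.8310 K
dL = 7.700000e-06 * 86.4580 * 246.8310 = 0.164322 m
L_final = 86.622322 m

dL = 0.164322 m


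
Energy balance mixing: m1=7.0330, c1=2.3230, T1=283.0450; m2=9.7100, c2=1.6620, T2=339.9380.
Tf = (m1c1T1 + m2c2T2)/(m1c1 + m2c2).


num = 10110.2189
den = 32.4757
Tf = 311.3166 K

311.3166 K


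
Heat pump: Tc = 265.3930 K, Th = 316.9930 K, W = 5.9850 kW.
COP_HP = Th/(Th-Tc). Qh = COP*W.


COP = 316.9930 / 51.6000 = 6.1433
Qh = 6.1433 * 5.9850 = 36.7675 kW

COP = 6.1433, Qh = 36.7675 kW


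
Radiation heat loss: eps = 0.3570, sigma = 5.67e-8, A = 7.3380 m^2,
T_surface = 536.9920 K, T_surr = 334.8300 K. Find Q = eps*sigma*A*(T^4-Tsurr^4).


T^4 = 8.3152e+10
Tsurr^4 = 1.2569e+10
Q = 0.3570 * 5.67e-8 * 7.3380 * 7.0583e+10 = 10484.0235 W

10484.0235 W


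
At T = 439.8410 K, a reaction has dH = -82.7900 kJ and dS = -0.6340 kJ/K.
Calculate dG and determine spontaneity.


T*dS = 439.8410 * -0.6340 = -278.8592 kJ
dG = -82.7900 + 278.8592 = 196.0692 kJ (non-spontaneous)

dG = 196.0692 kJ, non-spontaneous


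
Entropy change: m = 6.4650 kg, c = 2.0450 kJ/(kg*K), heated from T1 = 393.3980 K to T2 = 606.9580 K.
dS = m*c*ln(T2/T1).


T2/T1 = 1.5429
ln(T2/T1) = 0.4336
dS = 6.4650 * 2.0450 * 0.4336 = 5.7331 kJ/K

5.7331 kJ/K


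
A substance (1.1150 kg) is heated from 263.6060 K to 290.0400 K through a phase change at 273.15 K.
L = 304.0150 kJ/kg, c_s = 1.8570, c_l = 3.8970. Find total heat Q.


Q1 (sensible, solid) = 1.1150 * 1.8570 * 9.5440 = 19.7614 kJ
Q2 (latent) = 1.1150 * 304.0150 = 338.9767 kJ
Q3 (sensible, liquid) = 1.1150 * 3.8970 * 16.8900 = 73.3897 kJ
Q_total = 432.1278 kJ

432.1278 kJ


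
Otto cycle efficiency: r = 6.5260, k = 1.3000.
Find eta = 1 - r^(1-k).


r^(k-1) = 1.7555
eta = 1 - 1/1.7555 = 0.4304 = 43.0353%

43.0353%


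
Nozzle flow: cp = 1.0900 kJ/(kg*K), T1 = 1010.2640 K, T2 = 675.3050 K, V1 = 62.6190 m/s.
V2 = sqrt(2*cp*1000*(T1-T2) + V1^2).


dT = 334.9590 K
2*cp*1000*dT = 730210.6200
V1^2 = 3921.1392
V2 = sqrt(734131.7592) = 856.8149 m/s

856.8149 m/s


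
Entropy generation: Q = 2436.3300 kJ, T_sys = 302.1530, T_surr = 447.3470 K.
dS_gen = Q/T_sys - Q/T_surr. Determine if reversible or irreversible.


dS_sys = 2436.3300/302.1530 = 8.0632 kJ/K
dS_surr = -2436.3300/447.3470 = -5.4462 kJ/K
dS_gen = 8.0632 - 5.4462 = 2.6171 kJ/K (irreversible)

dS_gen = 2.6171 kJ/K, irreversible


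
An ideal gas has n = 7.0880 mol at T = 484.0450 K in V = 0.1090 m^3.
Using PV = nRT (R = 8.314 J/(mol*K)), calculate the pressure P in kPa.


P = nRT/V = 7.0880 * 8.314 * 484.0450 / 0.1090
= 28524.5937 / 0.1090 = 261693.5204 Pa = 261.6935 kPa

261.6935 kPa


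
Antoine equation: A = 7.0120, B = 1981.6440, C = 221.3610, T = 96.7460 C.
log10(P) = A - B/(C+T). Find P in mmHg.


C+T = 318.1070
B/(C+T) = 6.2295
log10(P) = 7.0120 - 6.2295 = 0.7825
P = 10^0.7825 = 6.0605 mmHg

6.0605 mmHg


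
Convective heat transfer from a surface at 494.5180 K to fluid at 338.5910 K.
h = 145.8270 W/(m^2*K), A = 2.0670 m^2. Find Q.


dT = 155.9270 K
Q = 145.8270 * 2.0670 * 155.9270 = 47000.2038 W

47000.2038 W


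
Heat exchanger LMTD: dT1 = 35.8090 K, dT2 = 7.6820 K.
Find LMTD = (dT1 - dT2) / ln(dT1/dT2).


dT1/dT2 = 4.6614
ln(dT1/dT2) = 1.5393
LMTD = 28.1270 / 1.5393 = 18.2724 K

18.2724 K


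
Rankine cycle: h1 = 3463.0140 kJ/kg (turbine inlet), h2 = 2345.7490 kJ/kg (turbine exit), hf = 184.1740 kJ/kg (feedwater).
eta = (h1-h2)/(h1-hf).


W = 1117.2650 kJ/kg
Q_in = 3278.8400 kJ/kg
eta = 0.3408 = 34.0750%

eta = 34.0750%


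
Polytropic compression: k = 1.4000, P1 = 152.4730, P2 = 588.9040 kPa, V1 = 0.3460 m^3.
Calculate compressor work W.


(k-1)/k = 0.2857
(P2/P1)^exp = 1.4712
W = 3.5000 * 152.4730 * 0.3460 * (1.4712 - 1) = 87.0047 kJ

87.0047 kJ


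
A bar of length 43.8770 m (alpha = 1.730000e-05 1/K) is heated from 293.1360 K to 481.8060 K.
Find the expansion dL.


dT = 188.6700 K
dL = 1.730000e-05 * 43.8770 * 188.6700 = 0.143214 m
L_final = 44.020214 m

dL = 0.143214 m


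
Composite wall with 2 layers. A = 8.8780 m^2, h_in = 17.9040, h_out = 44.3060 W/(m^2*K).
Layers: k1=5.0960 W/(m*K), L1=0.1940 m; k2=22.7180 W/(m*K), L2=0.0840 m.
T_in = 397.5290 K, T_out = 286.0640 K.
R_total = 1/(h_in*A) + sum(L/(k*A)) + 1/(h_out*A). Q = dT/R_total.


R_conv_in = 1/(17.9040*8.8780) = 0.0063
R_1 = 0.1940/(5.0960*8.8780) = 0.0043
R_2 = 0.0840/(22.7180*8.8780) = 0.0004
R_conv_out = 1/(44.3060*8.8780) = 0.0025
R_total = 0.0135 K/W
Q = 111.4650 / 0.0135 = 8233.4933 W

R_total = 0.0135 K/W, Q = 8233.4933 W


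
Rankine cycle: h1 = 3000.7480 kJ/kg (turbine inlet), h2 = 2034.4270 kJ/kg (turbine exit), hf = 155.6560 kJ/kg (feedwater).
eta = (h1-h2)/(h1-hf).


W = 966.3210 kJ/kg
Q_in = 2845.0920 kJ/kg
eta = 0.3396 = 33.9645%

eta = 33.9645%


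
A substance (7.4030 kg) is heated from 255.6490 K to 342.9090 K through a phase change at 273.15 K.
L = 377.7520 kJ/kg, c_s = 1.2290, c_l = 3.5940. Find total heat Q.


Q1 (sensible, solid) = 7.4030 * 1.2290 * 17.5010 = 159.2291 kJ
Q2 (latent) = 7.4030 * 377.7520 = 2796.4981 kJ
Q3 (sensible, liquid) = 7.4030 * 3.5940 * 69.7590 = 1856.0346 kJ
Q_total = 4811.7618 kJ

4811.7618 kJ


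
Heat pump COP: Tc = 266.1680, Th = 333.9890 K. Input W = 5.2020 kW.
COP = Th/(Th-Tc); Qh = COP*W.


COP = 333.9890 / 67.8210 = 4.9246
Qh = 4.9246 * 5.2020 = 25.6176 kW

COP = 4.9246, Qh = 25.6176 kW


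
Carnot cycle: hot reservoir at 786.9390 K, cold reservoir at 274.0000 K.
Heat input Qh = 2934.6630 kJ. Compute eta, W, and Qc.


eta = 1 - 274.0000/786.9390 = 0.6518
W = 0.6518 * 2934.6630 = 1912.8587 kJ
Qc = 2934.6630 - 1912.8587 = 1021.8043 kJ

eta = 65.1815%, W = 1912.8587 kJ, Qc = 1021.8043 kJ


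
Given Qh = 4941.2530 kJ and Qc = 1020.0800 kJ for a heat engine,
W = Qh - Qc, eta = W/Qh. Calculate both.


W = 4941.2530 - 1020.0800 = 3921.1730 kJ
eta = 3921.1730 / 4941.2530 = 0.7936 = 79.3558%

W = 3921.1730 kJ, eta = 79.3558%


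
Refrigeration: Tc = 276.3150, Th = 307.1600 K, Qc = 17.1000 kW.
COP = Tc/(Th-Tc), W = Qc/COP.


COP = 276.3150 / 30.8450 = 8.9582
W = 17.1000 / 8.9582 = 1.9089 kW

COP = 8.9582, W = 1.9089 kW


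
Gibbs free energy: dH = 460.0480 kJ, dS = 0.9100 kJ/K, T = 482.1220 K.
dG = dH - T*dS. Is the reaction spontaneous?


T*dS = 482.1220 * 0.9100 = 438.7310 kJ
dG = 460.0480 - 438.7310 = 21.3170 kJ (non-spontaneous)

dG = 21.3170 kJ, non-spontaneous


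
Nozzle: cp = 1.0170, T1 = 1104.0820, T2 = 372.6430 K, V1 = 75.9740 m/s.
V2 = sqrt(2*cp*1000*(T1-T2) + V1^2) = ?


dT = 731.4390 K
2*cp*1000*dT = 1487746.9260
V1^2 = 5772.0487
V2 = sqrt(1493518.9747) = 1222.0961 m/s

1222.0961 m/s


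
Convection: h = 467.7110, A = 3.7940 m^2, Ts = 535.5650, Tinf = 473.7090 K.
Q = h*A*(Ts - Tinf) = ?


dT = 61.8560 K
Q = 467.7110 * 3.7940 * 61.8560 = 109763.1958 W

109763.1958 W


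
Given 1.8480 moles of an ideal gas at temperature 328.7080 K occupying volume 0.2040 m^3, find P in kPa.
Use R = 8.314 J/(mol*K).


P = nRT/V = 1.8480 * 8.314 * 328.7080 / 0.2040
= 5050.3591 / 0.2040 = 24756.6624 Pa = 24.7567 kPa

24.7567 kPa


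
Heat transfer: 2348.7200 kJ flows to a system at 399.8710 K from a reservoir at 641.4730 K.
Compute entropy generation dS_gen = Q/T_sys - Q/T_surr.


dS_sys = 2348.7200/399.8710 = 5.8737 kJ/K
dS_surr = -2348.7200/641.4730 = -3.6614 kJ/K
dS_gen = 5.8737 - 3.6614 = 2.2122 kJ/K (irreversible)

dS_gen = 2.2122 kJ/K, irreversible


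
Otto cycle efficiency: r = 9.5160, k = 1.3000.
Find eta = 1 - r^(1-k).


r^(k-1) = 1.9658
eta = 1 - 1/1.9658 = 0.4913 = 49.1298%

49.1298%


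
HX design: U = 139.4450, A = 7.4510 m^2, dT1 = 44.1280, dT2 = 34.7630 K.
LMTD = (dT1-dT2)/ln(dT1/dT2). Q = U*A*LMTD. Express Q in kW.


LMTD = 39.2595 K
Q = 139.4450 * 7.4510 * 39.2595 = 40790.8204 W = 40.7908 kW

40.7908 kW


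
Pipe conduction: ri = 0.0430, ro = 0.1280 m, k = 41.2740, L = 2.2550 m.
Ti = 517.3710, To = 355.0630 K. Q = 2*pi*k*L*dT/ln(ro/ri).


dT = 162.3080 K
ln(ro/ri) = 1.0908
Q = 2*pi*41.2740*2.2550*162.3080 / 1.0908 = 87013.3258 W

87013.3258 W


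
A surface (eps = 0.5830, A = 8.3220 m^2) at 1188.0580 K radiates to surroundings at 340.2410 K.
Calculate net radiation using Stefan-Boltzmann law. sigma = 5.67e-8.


T^4 = 1.9923e+12
Tsurr^4 = 1.3401e+10
Q = 0.5830 * 5.67e-8 * 8.3220 * 1.9789e+12 = 544375.6610 W

544375.6610 W


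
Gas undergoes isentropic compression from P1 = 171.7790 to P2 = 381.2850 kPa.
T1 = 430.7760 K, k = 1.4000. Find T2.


(k-1)/k = 0.2857
(P2/P1)^exp = 1.2558
T2 = 430.7760 * 1.2558 = 540.9891 K

540.9891 K


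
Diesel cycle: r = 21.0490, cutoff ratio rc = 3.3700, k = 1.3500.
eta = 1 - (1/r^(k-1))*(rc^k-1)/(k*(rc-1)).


r^(k-1) = 2.9049
rc^k = 5.1559
eta = 0.5529 = 55.2857%

55.2857%


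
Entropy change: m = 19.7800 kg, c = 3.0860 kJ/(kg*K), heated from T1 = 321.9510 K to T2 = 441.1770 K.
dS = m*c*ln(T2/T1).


T2/T1 = 1.3703
ln(T2/T1) = 0.3150
dS = 19.7800 * 3.0860 * 0.3150 = 19.2308 kJ/K

19.2308 kJ/K


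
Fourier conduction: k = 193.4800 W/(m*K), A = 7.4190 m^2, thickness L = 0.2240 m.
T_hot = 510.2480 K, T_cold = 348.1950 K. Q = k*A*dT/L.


dT = 162.0530 K
Q = 193.4800 * 7.4190 * 162.0530 / 0.2240 = 1038461.7550 W

1038461.7550 W


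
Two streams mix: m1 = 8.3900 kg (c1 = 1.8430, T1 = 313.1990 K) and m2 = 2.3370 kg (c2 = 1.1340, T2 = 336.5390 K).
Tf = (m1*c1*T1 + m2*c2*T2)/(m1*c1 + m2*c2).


num = 5734.8056
den = 18.1129
Tf = 316.6139 K

316.6139 K


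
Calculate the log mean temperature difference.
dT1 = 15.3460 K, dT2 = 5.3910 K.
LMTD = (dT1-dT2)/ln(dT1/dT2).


dT1/dT2 = 2.8466
ln(dT1/dT2) = 1.0461
LMTD = 9.9550 / 1.0461 = 9.5161 K

9.5161 K


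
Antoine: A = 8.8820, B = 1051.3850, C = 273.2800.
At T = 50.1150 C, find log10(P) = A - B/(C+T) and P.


C+T = 323.3950
B/(C+T) = 3.2511
log10(P) = 8.8820 - 3.2511 = 5.6309
P = 10^5.6309 = 427478.0966 mmHg

427478.0966 mmHg


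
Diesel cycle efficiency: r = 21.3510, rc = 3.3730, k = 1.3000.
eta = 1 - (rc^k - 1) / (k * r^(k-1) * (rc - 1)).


r^(k-1) = 2.5051
rc^k = 4.8576
eta = 0.5008 = 50.0828%

50.0828%


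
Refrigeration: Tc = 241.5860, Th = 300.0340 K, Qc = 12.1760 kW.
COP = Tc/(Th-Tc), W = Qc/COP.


COP = 241.5860 / 58.4480 = 4.1333
W = 12.1760 / 4.1333 = 2.9458 kW

COP = 4.1333, W = 2.9458 kW


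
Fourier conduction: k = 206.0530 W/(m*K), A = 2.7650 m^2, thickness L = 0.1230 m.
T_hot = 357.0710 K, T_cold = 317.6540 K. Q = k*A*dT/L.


dT = 39.4170 K
Q = 206.0530 * 2.7650 * 39.4170 / 0.1230 = 182579.7187 W

182579.7187 W


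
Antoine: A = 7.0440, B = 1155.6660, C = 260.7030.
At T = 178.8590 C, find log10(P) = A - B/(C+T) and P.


C+T = 439.5620
B/(C+T) = 2.6291
log10(P) = 7.0440 - 2.6291 = 4.4149
P = 10^4.4149 = 25993.7647 mmHg

25993.7647 mmHg


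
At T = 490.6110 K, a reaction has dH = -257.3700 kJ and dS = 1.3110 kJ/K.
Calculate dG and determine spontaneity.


T*dS = 490.6110 * 1.3110 = 643.1910 kJ
dG = -257.3700 - 643.1910 = -900.5610 kJ (spontaneous)

dG = -900.5610 kJ, spontaneous


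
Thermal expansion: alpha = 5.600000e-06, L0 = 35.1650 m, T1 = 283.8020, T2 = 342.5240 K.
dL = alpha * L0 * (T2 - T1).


dT = 58.7220 K
dL = 5.600000e-06 * 35.1650 * 58.7220 = 0.011564 m
L_final = 35.176564 m

dL = 0.011564 m


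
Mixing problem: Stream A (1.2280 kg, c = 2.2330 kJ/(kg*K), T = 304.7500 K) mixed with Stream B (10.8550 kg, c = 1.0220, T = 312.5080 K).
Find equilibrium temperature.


num = 4302.5667
den = 13.8359
Tf = 310.9705 K

310.9705 K


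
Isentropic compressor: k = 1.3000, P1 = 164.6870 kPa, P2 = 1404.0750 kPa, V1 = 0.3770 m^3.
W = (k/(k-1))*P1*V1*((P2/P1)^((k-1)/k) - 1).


(k-1)/k = 0.2308
(P2/P1)^exp = 1.6398
W = 4.3333 * 164.6870 * 0.3770 * (1.6398 - 1) = 172.1272 kJ

172.1272 kJ


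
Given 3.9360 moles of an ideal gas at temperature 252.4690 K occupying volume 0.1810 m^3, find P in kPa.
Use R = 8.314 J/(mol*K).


P = nRT/V = 3.9360 * 8.314 * 252.4690 / 0.1810
= 8261.7713 / 0.1810 = 45645.1454 Pa = 45.6451 kPa

45.6451 kPa


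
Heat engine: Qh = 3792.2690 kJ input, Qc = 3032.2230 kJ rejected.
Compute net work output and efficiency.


W = 3792.2690 - 3032.2230 = 760.0460 kJ
eta = 760.0460 / 3792.2690 = 0.2004 = 20.0420%

W = 760.0460 kJ, eta = 20.0420%


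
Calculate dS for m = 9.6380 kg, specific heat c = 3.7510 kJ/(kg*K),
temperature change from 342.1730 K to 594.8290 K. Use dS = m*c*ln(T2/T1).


T2/T1 = 1.7384
ln(T2/T1) = 0.5530
dS = 9.6380 * 3.7510 * 0.5530 = 19.9906 kJ/K

19.9906 kJ/K


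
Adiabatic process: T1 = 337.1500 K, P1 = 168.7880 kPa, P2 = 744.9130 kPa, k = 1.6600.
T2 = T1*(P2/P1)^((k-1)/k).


(k-1)/k = 0.3976
(P2/P1)^exp = 1.8045
T2 = 337.1500 * 1.8045 = 608.3803 K

608.3803 K


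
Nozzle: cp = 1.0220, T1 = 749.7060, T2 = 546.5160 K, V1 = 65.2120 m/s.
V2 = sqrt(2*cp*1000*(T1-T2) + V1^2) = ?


dT = 203.1900 K
2*cp*1000*dT = 415320.3600
V1^2 = 4252.6049
V2 = sqrt(419572.9649) = 647.7445 m/s

647.7445 m/s


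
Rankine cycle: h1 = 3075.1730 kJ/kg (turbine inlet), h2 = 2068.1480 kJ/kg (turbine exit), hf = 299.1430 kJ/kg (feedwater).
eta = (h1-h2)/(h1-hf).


W = 1007.0250 kJ/kg
Q_in = 2776.0300 kJ/kg
eta = 0.3628 = 36.2757%

eta = 36.2757%


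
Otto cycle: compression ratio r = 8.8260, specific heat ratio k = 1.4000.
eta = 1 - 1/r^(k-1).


r^(k-1) = 2.3895
eta = 1 - 1/2.3895 = 0.5815 = 58.1501%

58.1501%


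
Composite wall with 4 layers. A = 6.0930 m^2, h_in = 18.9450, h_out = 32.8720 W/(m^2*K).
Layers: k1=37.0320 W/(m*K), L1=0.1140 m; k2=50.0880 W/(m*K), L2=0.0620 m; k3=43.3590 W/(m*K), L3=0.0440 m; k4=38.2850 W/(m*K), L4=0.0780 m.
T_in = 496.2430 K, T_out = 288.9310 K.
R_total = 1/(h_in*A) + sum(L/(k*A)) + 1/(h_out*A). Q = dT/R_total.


R_conv_in = 1/(18.9450*6.0930) = 0.0087
R_1 = 0.1140/(37.0320*6.0930) = 0.0005
R_2 = 0.0620/(50.0880*6.0930) = 0.0002
R_3 = 0.0440/(43.3590*6.0930) = 0.0002
R_4 = 0.0780/(38.2850*6.0930) = 0.0003
R_conv_out = 1/(32.8720*6.0930) = 0.0050
R_total = 0.0149 K/W
Q = 207.3120 / 0.0149 = 13946.1116 W

R_total = 0.0149 K/W, Q = 13946.1116 W


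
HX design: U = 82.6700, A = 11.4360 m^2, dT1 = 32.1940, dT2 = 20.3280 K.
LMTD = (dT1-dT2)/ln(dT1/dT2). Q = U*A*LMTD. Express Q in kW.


LMTD = 25.8079 K
Q = 82.6700 * 11.4360 * 25.8079 = 24399.1977 W = 24.3992 kW

24.3992 kW


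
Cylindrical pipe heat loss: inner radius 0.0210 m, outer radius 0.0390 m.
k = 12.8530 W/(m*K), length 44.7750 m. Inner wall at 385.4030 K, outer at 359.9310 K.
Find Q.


dT = 25.4720 K
ln(ro/ri) = 0.6190
Q = 2*pi*12.8530*44.7750*25.4720 / 0.6190 = 148786.9562 W

148786.9562 W


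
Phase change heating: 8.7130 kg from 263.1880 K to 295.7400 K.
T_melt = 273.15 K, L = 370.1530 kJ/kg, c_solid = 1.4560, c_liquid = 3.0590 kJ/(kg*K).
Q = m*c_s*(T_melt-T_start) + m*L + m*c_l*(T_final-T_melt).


Q1 (sensible, solid) = 8.7130 * 1.4560 * 9.9620 = 126.3792 kJ
Q2 (latent) = 8.7130 * 370.1530 = 3225.1431 kJ
Q3 (sensible, liquid) = 8.7130 * 3.0590 * 22.5900 = 602.0928 kJ
Q_total = 3953.6151 kJ

3953.6151 kJ


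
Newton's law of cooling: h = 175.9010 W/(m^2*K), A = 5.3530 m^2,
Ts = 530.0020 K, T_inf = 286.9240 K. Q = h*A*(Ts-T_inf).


dT = 243.0780 K
Q = 175.9010 * 5.3530 * 243.0780 = 228881.7715 W

228881.7715 W


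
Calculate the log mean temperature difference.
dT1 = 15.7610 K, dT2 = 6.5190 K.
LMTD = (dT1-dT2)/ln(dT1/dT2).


dT1/dT2 = 2.4177
ln(dT1/dT2) = 0.8828
LMTD = 9.2420 / 0.8828 = 10.4688 K

10.4688 K


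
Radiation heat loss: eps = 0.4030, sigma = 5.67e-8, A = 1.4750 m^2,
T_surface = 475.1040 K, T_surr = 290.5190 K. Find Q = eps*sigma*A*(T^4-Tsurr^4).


T^4 = 5.0951e+10
Tsurr^4 = 7.1236e+09
Q = 0.4030 * 5.67e-8 * 1.4750 * 4.3828e+10 = 1477.1630 W

1477.1630 W


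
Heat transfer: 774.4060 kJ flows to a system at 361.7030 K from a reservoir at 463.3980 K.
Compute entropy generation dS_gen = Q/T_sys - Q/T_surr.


dS_sys = 774.4060/361.7030 = 2.1410 kJ/K
dS_surr = -774.4060/463.3980 = -1.6711 kJ/K
dS_gen = 2.1410 - 1.6711 = 0.4699 kJ/K (irreversible)

dS_gen = 0.4699 kJ/K, irreversible


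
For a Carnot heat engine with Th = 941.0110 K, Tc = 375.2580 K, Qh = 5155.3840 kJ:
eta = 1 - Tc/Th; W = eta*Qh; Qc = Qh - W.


eta = 1 - 375.2580/941.0110 = 0.6012
W = 0.6012 * 5155.3840 = 3099.5110 kJ
Qc = 5155.3840 - 3099.5110 = 2055.8730 kJ

eta = 60.1218%, W = 3099.5110 kJ, Qc = 2055.8730 kJ


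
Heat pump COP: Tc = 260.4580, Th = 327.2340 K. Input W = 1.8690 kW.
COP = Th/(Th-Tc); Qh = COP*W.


COP = 327.2340 / 66.7760 = 4.9005
Qh = 4.9005 * 1.8690 = 9.1590 kW

COP = 4.9005, Qh = 9.1590 kW


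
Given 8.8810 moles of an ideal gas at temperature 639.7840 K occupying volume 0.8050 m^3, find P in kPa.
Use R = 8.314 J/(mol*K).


P = nRT/V = 8.8810 * 8.314 * 639.7840 / 0.8050
= 47239.4970 / 0.8050 = 58682.6050 Pa = 58.6826 kPa

58.6826 kPa


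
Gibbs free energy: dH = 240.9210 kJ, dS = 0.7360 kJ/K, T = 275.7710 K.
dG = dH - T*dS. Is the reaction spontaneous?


T*dS = 275.7710 * 0.7360 = 202.9675 kJ
dG = 240.9210 - 202.9675 = 37.9535 kJ (non-spontaneous)

dG = 37.9535 kJ, non-spontaneous


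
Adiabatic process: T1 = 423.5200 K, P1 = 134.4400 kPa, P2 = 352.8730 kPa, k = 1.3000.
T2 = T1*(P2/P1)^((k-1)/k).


(k-1)/k = 0.2308
(P2/P1)^exp = 1.2494
T2 = 423.5200 * 1.2494 = 529.1600 K

529.1600 K


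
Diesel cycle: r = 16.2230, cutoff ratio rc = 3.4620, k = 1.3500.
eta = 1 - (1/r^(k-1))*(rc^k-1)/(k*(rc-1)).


r^(k-1) = 2.6518
rc^k = 5.3468
eta = 0.5068 = 50.6827%

50.6827%


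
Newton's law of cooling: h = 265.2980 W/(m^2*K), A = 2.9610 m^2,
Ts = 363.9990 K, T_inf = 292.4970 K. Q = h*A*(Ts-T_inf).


dT = 71.5020 K
Q = 265.2980 * 2.9610 * 71.5020 = 56168.2086 W

56168.2086 W


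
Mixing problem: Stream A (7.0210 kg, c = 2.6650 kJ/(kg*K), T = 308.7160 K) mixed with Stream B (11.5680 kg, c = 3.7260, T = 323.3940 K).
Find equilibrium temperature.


num = 19715.4215
den = 61.8133
Tf = 318.9510 K

318.9510 K


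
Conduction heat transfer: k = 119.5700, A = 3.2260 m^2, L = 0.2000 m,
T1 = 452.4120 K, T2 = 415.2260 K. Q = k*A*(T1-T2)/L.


dT = 37.1860 K
Q = 119.5700 * 3.2260 * 37.1860 / 0.2000 = 71719.3032 W

71719.3032 W


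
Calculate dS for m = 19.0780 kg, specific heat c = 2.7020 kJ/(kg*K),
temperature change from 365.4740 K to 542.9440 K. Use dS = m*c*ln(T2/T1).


T2/T1 = 1.4856
ln(T2/T1) = 0.3958
dS = 19.0780 * 2.7020 * 0.3958 = 20.4036 kJ/K

20.4036 kJ/K
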